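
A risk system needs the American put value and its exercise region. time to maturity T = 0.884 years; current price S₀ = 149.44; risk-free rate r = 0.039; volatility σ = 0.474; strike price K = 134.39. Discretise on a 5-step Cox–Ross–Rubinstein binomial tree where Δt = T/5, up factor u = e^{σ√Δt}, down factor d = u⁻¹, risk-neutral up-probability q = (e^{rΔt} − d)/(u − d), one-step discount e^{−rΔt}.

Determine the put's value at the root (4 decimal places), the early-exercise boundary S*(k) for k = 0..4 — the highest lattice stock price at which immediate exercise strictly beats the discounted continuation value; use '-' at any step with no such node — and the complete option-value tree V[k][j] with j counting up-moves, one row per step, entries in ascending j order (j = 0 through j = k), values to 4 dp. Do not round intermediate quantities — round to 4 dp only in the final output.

price = 17.0225
boundary = - - - 82.1854 100.3118
tree:
17.0225
25.6067 7.4998
37.3342 12.6318 1.7672
52.2046 20.9543 3.3422 0.0000
67.0555 34.0782 6.3207 0.0000 0.0000
79.2229 52.2046 11.9539 0.0000 0.0000 0.0000

Δt=0.17680  u=1.22055  d=0.81930  q=0.46758  discount=0.99313
step 5 (expiry): payoffs max(K−S,0) = 79.2229 52.2046 11.9539 0.0000 0.0000 0.0000
step 4: (k=4,j=0): S=67.3345, (K−S)⁺=67.0555, hold=66.1320 ⇒ V=67.0555 exercise | (k=4,j=1): S=100.3118, (K−S)⁺=34.0782, hold=33.1547 ⇒ V=34.0782 exercise | (k=4,j=2): S=149.4400, (K−S)⁺=0.0000, hold=6.3207 ⇒ V=6.3207 continue | (k=4,j=3): S=222.6289, (K−S)⁺=0.0000, hold=0.0000 ⇒ V=0.0000 continue | (k=4,j=4): S=331.6623, (K−S)⁺=0.0000, hold=0.0000 ⇒ V=0.0000 continue  boundary S*=100.3118
step 3: (k=3,j=0): S=82.1854, (K−S)⁺=52.2046, hold=51.2811 ⇒ V=52.2046 exercise | (k=3,j=1): S=122.4361, (K−S)⁺=11.9539, hold=20.9543 ⇒ V=20.9543 continue | (k=3,j=2): S=182.3997, (K−S)⁺=0.0000, hold=3.3422 ⇒ V=3.3422 continue | (k=3,j=3): S=271.7308, (K−S)⁺=0.0000, hold=0.0000 ⇒ V=0.0000 continue  boundary S*=82.1854
step 2: (k=2,j=0): S=100.3118, (K−S)⁺=34.0782, hold=37.3342 ⇒ V=37.3342 continue | (k=2,j=1): S=149.4400, (K−S)⁺=0.0000, hold=12.6318 ⇒ V=12.6318 continue | (k=2,j=2): S=222.6289, (K−S)⁺=0.0000, hold=1.7672 ⇒ V=1.7672 continue  boundary S*=-
step 1: (k=1,j=0): S=122.4361, (K−S)⁺=11.9539, hold=25.6067 ⇒ V=25.6067 continue | (k=1,j=1): S=182.3997, (K−S)⁺=0.0000, hold=7.4998 ⇒ V=7.4998 continue  boundary S*=-
step 0: (k=0,j=0): S=149.4400, (K−S)⁺=0.0000, hold=17.0225 ⇒ V=17.0225 continue  boundary S*=-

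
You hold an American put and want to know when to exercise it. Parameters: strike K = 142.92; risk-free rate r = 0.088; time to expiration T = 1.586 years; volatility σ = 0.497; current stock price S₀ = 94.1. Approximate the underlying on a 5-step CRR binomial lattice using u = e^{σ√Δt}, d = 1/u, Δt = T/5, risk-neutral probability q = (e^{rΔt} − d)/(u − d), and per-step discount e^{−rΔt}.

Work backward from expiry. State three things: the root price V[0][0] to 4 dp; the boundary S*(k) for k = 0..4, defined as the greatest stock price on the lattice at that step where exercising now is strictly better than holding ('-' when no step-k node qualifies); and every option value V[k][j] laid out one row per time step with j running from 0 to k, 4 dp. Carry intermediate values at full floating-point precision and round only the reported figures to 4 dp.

Δt=0.31720  u=1.32301  d=0.75585  q=0.48038  discount=0.97247
step 5 (expiry): payoffs max(K−S,0) = 119.7051 102.2854 71.7946 18.4243 0.0000 0.0000
step 4: (k=4,j=0): S=30.7136, (K−S)⁺=112.2064, hold=108.2721 ⇒ V=112.2064 exercise | (k=4,j=1): S=53.7601, (K−S)⁺=89.1599, hold=85.2256 ⇒ V=89.1599 exercise | (k=4,j=2): S=94.1000, (K−S)⁺=48.8200, hold=44.8858 ⇒ V=48.8200 exercise | (k=4,j=3): S=164.7096, (K−S)⁺=0.0000, hold=9.3100 ⇒ V=9.3100 continue | (k=4,j=4): S=288.3024, (K−S)⁺=0.0000, hold=0.0000 ⇒ V=0.0000 continue  boundary S*=94.1000
step 3: (k=3,j=0): S=40.6346, (K−S)⁺=102.2854, hold=98.3512 ⇒ V=102.2854 exercise | (k=3,j=1): S=71.1254, (K−S)⁺=71.7946, hold=67.8603 ⇒ V=71.7946 exercise | (k=3,j=2): S=124.4957, (K−S)⁺=18.4243, hold=29.0186 ⇒ V=29.0186 continue | (k=3,j=3): S=217.9132, (K−S)⁺=0.0000, hold=4.7045 ⇒ V=4.7045 continue  boundary S*=71.1254
step 2: (k=2,j=0): S=53.7601, (K−S)⁺=89.1599, hold=85.2256 ⇒ V=89.1599 exercise | (k=2,j=1): S=94.1000, (K−S)⁺=48.8200, hold=49.8350 ⇒ V=49.8350 continue | (k=2,j=2): S=164.7096, (K−S)⁺=0.0000, hold=16.8612 ⇒ V=16.8612 continue  boundary S*=53.7601
step 1: (k=1,j=0): S=71.1254, (K−S)⁺=71.7946, hold=68.3345 ⇒ V=71.7946 exercise | (k=1,j=1): S=124.4957, (K−S)⁺=18.4243, hold=33.0591 ⇒ V=33.0591 continue  boundary S*=71.1254
step 0: (k=0,j=0): S=94.1000, (K−S)⁺=48.8200, hold=51.7225 ⇒ V=51.7225 continue  boundary S*=-

price = 51.7225
boundary = - 71.1254 53.7601 71.1254 94.1000
tree:
51.7225
71.7946 33.0591
89.1599 49.8350 16.8612
102.2854 71.7946 29.0186 4.7045
112.2064 89.1599 48.8200 9.3100 0.0000
119.7051 102.2854 71.7946 18.4243 0.0000 0.0000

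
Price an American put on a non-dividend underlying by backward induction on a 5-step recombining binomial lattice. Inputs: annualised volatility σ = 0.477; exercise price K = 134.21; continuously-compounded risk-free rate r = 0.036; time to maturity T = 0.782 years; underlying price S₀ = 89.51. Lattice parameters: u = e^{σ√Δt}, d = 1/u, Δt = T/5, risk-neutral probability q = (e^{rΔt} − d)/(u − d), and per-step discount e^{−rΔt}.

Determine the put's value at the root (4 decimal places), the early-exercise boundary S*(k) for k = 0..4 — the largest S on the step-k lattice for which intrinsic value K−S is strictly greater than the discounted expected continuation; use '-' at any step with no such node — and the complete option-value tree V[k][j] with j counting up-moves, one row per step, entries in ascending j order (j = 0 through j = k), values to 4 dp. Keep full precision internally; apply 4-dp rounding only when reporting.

price = 47.2507
boundary = - 74.1218 61.3790 74.1218 89.5100
tree:
47.2507
60.0882 33.2193
72.8310 45.7914 19.3206
83.3831 60.0882 30.0827 7.3129
92.1211 72.8310 44.7000 13.8200 0.0000
99.3568 83.3831 60.0882 26.1170 0.0000 0.0000

params: Δt=0.15640 u=1.20761 d=0.82808 q=0.46786 e^(-rΔt)=0.99439
t_5 payoffs: 99.3568 83.3831 60.0882 26.1170 0.0000 0.0000
t_4: node(4,0) S=42.0889 payoff=92.1211 vs cont=91.3675 → 92.1211 [stop]  node(4,1) S=61.3790 payoff=72.8310 vs cont=72.0775 → 72.8310 [stop]  node(4,2) S=89.5100 payoff=44.7000 vs cont=43.9465 → 44.7000 [stop]  node(4,3) S=130.5339 payoff=3.6761 vs cont=13.8200 → 13.8200 [wait]  node(4,4) S=190.3597 payoff=0.0000 vs cont=0.0000 → 0.0000 [wait]  ⇒ S*(4)=89.5100
t_3: node(3,0) S=50.8269 payoff=83.3831 vs cont=82.6295 → 83.3831 [stop]  node(3,1) S=74.1218 payoff=60.0882 vs cont=59.3347 → 60.0882 [stop]  node(3,2) S=108.0930 payoff=26.1170 vs cont=30.0827 → 30.0827 [wait]  node(3,3) S=157.6337 payoff=0.0000 vs cont=7.3129 → 7.3129 [wait]  ⇒ S*(3)=74.1218
t_2: node(2,0) S=61.3790 payoff=72.8310 vs cont=72.0775 → 72.8310 [stop]  node(2,1) S=89.5100 payoff=44.7000 vs cont=45.7914 → 45.7914 [wait]  node(2,2) S=130.5339 payoff=3.6761 vs cont=19.3206 → 19.3206 [wait]  ⇒ S*(2)=61.3790
t_1: node(1,0) S=74.1218 payoff=60.0882 vs cont=59.8425 → 60.0882 [stop]  node(1,1) S=108.0930 payoff=26.1170 vs cont=33.2193 → 33.2193 [wait]  ⇒ S*(1)=74.1218
t_0: node(0,0) S=89.5100 payoff=44.7000 vs cont=47.2507 → 47.2507 [wait]  ⇒ S*(0)=-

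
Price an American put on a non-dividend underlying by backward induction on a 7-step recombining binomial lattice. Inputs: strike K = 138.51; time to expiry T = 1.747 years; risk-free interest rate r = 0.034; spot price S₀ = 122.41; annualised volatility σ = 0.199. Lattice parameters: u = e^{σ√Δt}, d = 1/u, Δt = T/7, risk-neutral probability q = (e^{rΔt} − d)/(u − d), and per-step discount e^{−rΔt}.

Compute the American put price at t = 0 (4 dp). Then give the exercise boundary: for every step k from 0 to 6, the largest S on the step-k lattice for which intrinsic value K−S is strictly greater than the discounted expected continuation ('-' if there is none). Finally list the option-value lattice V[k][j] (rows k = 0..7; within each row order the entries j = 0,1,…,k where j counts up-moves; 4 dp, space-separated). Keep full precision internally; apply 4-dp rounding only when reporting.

Δt=0.24957, u=1.10452, d=0.90537, q=0.51795, disc=e^(-rΔt)=0.99155
k=7 terminal: V=max(K-S,0) → 77.4734 64.0470 47.6671 27.6840 3.3052 0.0000 0.0000 0.0000
k=6: j=0 S=67.4164 intr=71.0936 cont=69.9233 V=71.0936[EX]; j=1 S=82.2462 intr=56.2638 cont=55.0934 V=56.2638[EX]; j=2 S=100.3382 intr=38.1718 cont=37.0014 V=38.1718[EX]; j=3 S=122.4100 intr=16.1000 cont=14.9297 V=16.1000[EX]; j=4 S=149.3370 intr=0.0000 cont=1.5798 V=1.5798[hold]; j=5 S=182.1872 intr=0.0000 cont=0.0000 V=0.0000[hold]; j=6 S=222.2636 intr=0.0000 cont=0.0000 V=0.0000[hold]  S*(6)=122.4100
k=5: j=0 S=74.4630 intr=64.0470 cont=62.8766 V=64.0470[EX]; j=1 S=90.8429 intr=47.6671 cont=46.4967 V=47.6671[EX]; j=2 S=110.8260 intr=27.6840 cont=26.5137 V=27.6840[EX]; j=3 S=135.2048 intr=3.3052 cont=8.5067 V=8.5067[hold]; j=4 S=164.9463 intr=0.0000 cont=0.7551 V=0.7551[hold]; j=5 S=201.2302 intr=0.0000 cont=0.0000 V=0.0000[hold]  S*(5)=110.8260
k=4: j=0 S=82.2462 intr=56.2638 cont=55.0934 V=56.2638[EX]; j=1 S=100.3382 intr=38.1718 cont=37.0014 V=38.1718[EX]; j=2 S=122.4100 intr=16.1000 cont=17.6010 V=17.6010[hold]; j=3 S=149.3370 intr=0.0000 cont=4.4538 V=4.4538[hold]; j=4 S=182.1872 intr=0.0000 cont=0.3609 V=0.3609[hold]  S*(4)=100.3382
k=3: j=0 S=90.8429 intr=47.6671 cont=46.4967 V=47.6671[EX]; j=1 S=110.8260 intr=27.6840 cont=27.2846 V=27.6840[EX]; j=2 S=135.2048 intr=3.3052 cont=10.7002 V=10.7002[hold]; j=3 S=164.9463 intr=0.0000 cont=2.3141 V=2.3141[hold]  S*(3)=110.8260
k=2: j=0 S=100.3382 intr=38.1718 cont=37.0014 V=38.1718[EX]; j=1 S=122.4100 intr=16.1000 cont=18.7276 V=18.7276[hold]; j=2 S=149.3370 intr=0.0000 cont=6.3029 V=6.3029[hold]  S*(2)=100.3382
k=1: j=0 S=110.8260 intr=27.6840 cont=27.8631 V=27.8631[hold]; j=1 S=135.2048 intr=3.3052 cont=12.1883 V=12.1883[hold]  S*(1)=-
k=0: j=0 S=122.4100 intr=16.1000 cont=19.5774 V=19.5774[hold]  S*(0)=-

price = 19.5774
boundary = - - 100.3382 110.8260 100.3382 110.8260 122.4100
tree:
19.5774
27.8631 12.1883
38.1718 18.7276 6.3029
47.6671 27.6840 10.7002 2.3141
56.2638 38.1718 17.6010 4.4538 0.3609
64.0470 47.6671 27.6840 8.5067 0.7551 0.0000
71.0936 56.2638 38.1718 16.1000 1.5798 0.0000 0.0000
77.4734 64.0470 47.6671 27.6840 3.3052 0.0000 0.0000 0.0000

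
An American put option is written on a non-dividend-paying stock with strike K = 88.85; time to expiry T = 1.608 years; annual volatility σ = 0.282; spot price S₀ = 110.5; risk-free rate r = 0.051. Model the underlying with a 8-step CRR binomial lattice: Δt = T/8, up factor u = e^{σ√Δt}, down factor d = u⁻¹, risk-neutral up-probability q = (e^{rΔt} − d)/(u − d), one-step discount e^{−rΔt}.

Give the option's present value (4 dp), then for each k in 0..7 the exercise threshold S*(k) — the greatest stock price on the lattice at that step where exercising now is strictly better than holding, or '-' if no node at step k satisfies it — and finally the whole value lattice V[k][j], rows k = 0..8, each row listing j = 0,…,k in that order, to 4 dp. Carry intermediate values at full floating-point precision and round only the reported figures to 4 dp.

price = 4.0829
boundary = - - - - 66.6396 58.7253 66.6396 75.6206
tree:
4.0829
6.5172 1.8181
10.1406 3.1549 0.5657
15.2964 5.3737 1.0789 0.0823
22.2104 8.9386 2.0448 0.1694 0.0000
30.1247 14.4064 3.8466 0.3486 0.0000 0.0000
37.0992 22.2104 7.1723 0.7174 0.0000 0.0000 0.0000
43.2453 30.1247 13.2294 1.4763 0.0000 0.0000 0.0000 0.0000
48.6614 37.0992 22.2104 3.0381 0.0000 0.0000 0.0000 0.0000 0.0000

params: Δt=0.20100 u=1.13477 d=0.88124 q=0.50908 e^(-rΔt)=0.98980
t_8 payoffs: 48.6614 37.0992 22.2104 3.0381 0.0000 0.0000 0.0000 0.0000 0.0000
t_7: node(7,0) S=45.6047 payoff=43.2453 vs cont=42.3391 → 43.2453 [stop]  node(7,1) S=58.7253 payoff=30.1247 vs cont=29.2186 → 30.1247 [stop]  node(7,2) S=75.6206 payoff=13.2294 vs cont=12.3233 → 13.2294 [stop]  node(7,3) S=97.3766 payoff=0.0000 vs cont=1.4763 → 1.4763 [wait]  node(7,4) S=125.3920 payoff=0.0000 vs cont=0.0000 → 0.0000 [wait]  node(7,5) S=161.4673 payoff=0.0000 vs cont=0.0000 → 0.0000 [wait]  node(7,6) S=207.9216 payoff=0.0000 vs cont=0.0000 → 0.0000 [wait]  node(7,7) S=267.7408 payoff=0.0000 vs cont=0.0000 → 0.0000 [wait]  ⇒ S*(7)=75.6206
t_6: node(6,0) S=51.7508 payoff=37.0992 vs cont=36.1930 → 37.0992 [stop]  node(6,1) S=66.6396 payoff=22.2104 vs cont=21.3042 → 22.2104 [stop]  node(6,2) S=85.8119 payoff=3.0381 vs cont=7.1723 → 7.1723 [wait]  node(6,3) S=110.5000 payoff=0.0000 vs cont=0.7174 → 0.7174 [wait]  node(6,4) S=142.2909 payoff=0.0000 vs cont=0.0000 → 0.0000 [wait]  node(6,5) S=183.2281 payoff=0.0000 vs cont=0.0000 → 0.0000 [wait]  node(6,6) S=235.9430 payoff=0.0000 vs cont=0.0000 → 0.0000 [wait]  ⇒ S*(6)=66.6396
t_5: node(5,0) S=58.7253 payoff=30.1247 vs cont=29.2186 → 30.1247 [stop]  node(5,1) S=75.6206 payoff=13.2294 vs cont=14.4064 → 14.4064 [wait]  node(5,2) S=97.3766 payoff=0.0000 vs cont=3.8466 → 3.8466 [wait]  node(5,3) S=125.3920 payoff=0.0000 vs cont=0.3486 → 0.3486 [wait]  node(5,4) S=161.4673 payoff=0.0000 vs cont=0.0000 → 0.0000 [wait]  node(5,5) S=207.9216 payoff=0.0000 vs cont=0.0000 → 0.0000 [wait]  ⇒ S*(5)=58.7253
t_4: node(4,0) S=66.6396 payoff=22.2104 vs cont=21.8973 → 22.2104 [stop]  node(4,1) S=85.8119 payoff=3.0381 vs cont=8.9386 → 8.9386 [wait]  node(4,2) S=110.5000 payoff=0.0000 vs cont=2.0448 → 2.0448 [wait]  node(4,3) S=142.2909 payoff=0.0000 vs cont=0.1694 → 0.1694 [wait]  node(4,4) S=183.2281 payoff=0.0000 vs cont=0.0000 → 0.0000 [wait]  ⇒ S*(4)=66.6396
t_3: node(3,0) S=75.6206 payoff=13.2294 vs cont=15.2964 → 15.2964 [wait]  node(3,1) S=97.3766 payoff=0.0000 vs cont=5.3737 → 5.3737 [wait]  node(3,2) S=125.3920 payoff=0.0000 vs cont=1.0789 → 1.0789 [wait]  node(3,3) S=161.4673 payoff=0.0000 vs cont=0.0823 → 0.0823 [wait]  ⇒ S*(3)=-
t_2: node(2,0) S=85.8119 payoff=3.0381 vs cont=10.1406 → 10.1406 [wait]  node(2,1) S=110.5000 payoff=0.0000 vs cont=3.1549 → 3.1549 [wait]  node(2,2) S=142.2909 payoff=0.0000 vs cont=0.5657 → 0.5657 [wait]  ⇒ S*(2)=-
t_1: node(1,0) S=97.3766 payoff=0.0000 vs cont=6.5172 → 6.5172 [wait]  node(1,1) S=125.3920 payoff=0.0000 vs cont=1.8181 → 1.8181 [wait]  ⇒ S*(1)=-
t_0: node(0,0) S=110.5000 payoff=0.0000 vs cont=4.0829 → 4.0829 [wait]  ⇒ S*(0)=-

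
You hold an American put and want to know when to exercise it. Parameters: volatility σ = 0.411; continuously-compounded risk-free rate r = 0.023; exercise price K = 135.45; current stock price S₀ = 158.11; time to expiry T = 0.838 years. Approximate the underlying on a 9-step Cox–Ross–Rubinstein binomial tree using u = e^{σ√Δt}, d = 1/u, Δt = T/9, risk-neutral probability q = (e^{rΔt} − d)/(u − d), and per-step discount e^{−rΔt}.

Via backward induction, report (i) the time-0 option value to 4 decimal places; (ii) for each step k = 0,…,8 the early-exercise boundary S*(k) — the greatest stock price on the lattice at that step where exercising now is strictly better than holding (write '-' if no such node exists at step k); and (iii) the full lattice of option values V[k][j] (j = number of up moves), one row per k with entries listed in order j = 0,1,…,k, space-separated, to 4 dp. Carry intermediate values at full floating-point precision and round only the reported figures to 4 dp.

Δt=0.09311  u=1.13362  d=0.88213  q=0.47721  discount=0.99786
step 9 (expiry): payoffs max(K−S,0) = 84.3096 69.7302 50.9944 26.9172 0.0000 0.0000 0.0000 0.0000 0.0000 0.0000
step 8: (k=8,j=0): S=57.9736, (K−S)⁺=77.4764, hold=77.1867 ⇒ V=77.4764 exercise | (k=8,j=1): S=74.5010, (K−S)⁺=60.9490, hold=60.6592 ⇒ V=60.9490 exercise | (k=8,j=2): S=95.7403, (K−S)⁺=39.7097, hold=39.4200 ⇒ V=39.7097 exercise | (k=8,j=3): S=123.0345, (K−S)⁺=12.4155, hold=14.0419 ⇒ V=14.0419 continue | (k=8,j=4): S=158.1100, (K−S)⁺=0.0000, hold=0.0000 ⇒ V=0.0000 continue | (k=8,j=5): S=203.1850, (K−S)⁺=0.0000, hold=0.0000 ⇒ V=0.0000 continue | (k=8,j=6): S=261.1103, (K−S)⁺=0.0000, hold=0.0000 ⇒ V=0.0000 continue | (k=8,j=7): S=335.5493, (K−S)⁺=0.0000, hold=0.0000 ⇒ V=0.0000 continue | (k=8,j=8): S=431.2099, (K−S)⁺=0.0000, hold=0.0000 ⇒ V=0.0000 continue  boundary S*=95.7403
step 7: (k=7,j=0): S=65.7198, (K−S)⁺=69.7302, hold=69.4405 ⇒ V=69.7302 exercise | (k=7,j=1): S=84.4556, (K−S)⁺=50.9944, hold=50.7046 ⇒ V=50.9944 exercise | (k=7,j=2): S=108.5328, (K−S)⁺=26.9172, hold=27.4020 ⇒ V=27.4020 continue | (k=7,j=3): S=139.4740, (K−S)⁺=0.0000, hold=7.3252 ⇒ V=7.3252 continue | (k=7,j=4): S=179.2361, (K−S)⁺=0.0000, hold=0.0000 ⇒ V=0.0000 continue | (k=7,j=5): S=230.3339, (K−S)⁺=0.0000, hold=0.0000 ⇒ V=0.0000 continue | (k=7,j=6): S=295.9990, (K−S)⁺=0.0000, hold=0.0000 ⇒ V=0.0000 continue | (k=7,j=7): S=380.3843, (K−S)⁺=0.0000, hold=0.0000 ⇒ V=0.0000 continue  boundary S*=84.4556
step 6: (k=6,j=0): S=74.5010, (K−S)⁺=60.9490, hold=60.6592 ⇒ V=60.9490 exercise | (k=6,j=1): S=95.7403, (K−S)⁺=39.7097, hold=39.6508 ⇒ V=39.7097 exercise | (k=6,j=2): S=123.0345, (K−S)⁺=12.4155, hold=17.7830 ⇒ V=17.7830 continue | (k=6,j=3): S=158.1100, (K−S)⁺=0.0000, hold=3.8213 ⇒ V=3.8213 continue | (k=6,j=4): S=203.1850, (K−S)⁺=0.0000, hold=0.0000 ⇒ V=0.0000 continue | (k=6,j=5): S=261.1103, (K−S)⁺=0.0000, hold=0.0000 ⇒ V=0.0000 continue | (k=6,j=6): S=335.5493, (K−S)⁺=0.0000, hold=0.0000 ⇒ V=0.0000 continue  boundary S*=95.7403
step 5: (k=5,j=0): S=84.4556, (K−S)⁺=50.9944, hold=50.7046 ⇒ V=50.9944 exercise | (k=5,j=1): S=108.5328, (K−S)⁺=26.9172, hold=29.1834 ⇒ V=29.1834 continue | (k=5,j=2): S=139.4740, (K−S)⁺=0.0000, hold=11.0965 ⇒ V=11.0965 continue | (k=5,j=3): S=179.2361, (K−S)⁺=0.0000, hold=1.9935 ⇒ V=1.9935 continue | (k=5,j=4): S=230.3339, (K−S)⁺=0.0000, hold=0.0000 ⇒ V=0.0000 continue | (k=5,j=5): S=295.9990, (K−S)⁺=0.0000, hold=0.0000 ⇒ V=0.0000 continue  boundary S*=84.4556
step 4: (k=4,j=0): S=95.7403, (K−S)⁺=39.7097, hold=40.4991 ⇒ V=40.4991 continue | (k=4,j=1): S=123.0345, (K−S)⁺=12.4155, hold=20.5082 ⇒ V=20.5082 continue | (k=4,j=2): S=158.1100, (K−S)⁺=0.0000, hold=6.7380 ⇒ V=6.7380 continue | (k=4,j=3): S=203.1850, (K−S)⁺=0.0000, hold=1.0399 ⇒ V=1.0399 continue | (k=4,j=4): S=261.1103, (K−S)⁺=0.0000, hold=0.0000 ⇒ V=0.0000 continue  boundary S*=-
step 3: (k=3,j=0): S=108.5328, (K−S)⁺=26.9172, hold=30.8930 ⇒ V=30.8930 continue | (k=3,j=1): S=139.4740, (K−S)⁺=0.0000, hold=13.9070 ⇒ V=13.9070 continue | (k=3,j=2): S=179.2361, (K−S)⁺=0.0000, hold=4.0102 ⇒ V=4.0102 continue | (k=3,j=3): S=230.3339, (K−S)⁺=0.0000, hold=0.5425 ⇒ V=0.5425 continue  boundary S*=-
step 2: (k=2,j=0): S=123.0345, (K−S)⁺=12.4155, hold=22.7383 ⇒ V=22.7383 continue | (k=2,j=1): S=158.1100, (K−S)⁺=0.0000, hold=9.1645 ⇒ V=9.1645 continue | (k=2,j=2): S=203.1850, (K−S)⁺=0.0000, hold=2.3503 ⇒ V=2.3503 continue  boundary S*=-
step 1: (k=1,j=0): S=139.4740, (K−S)⁺=0.0000, hold=16.2259 ⇒ V=16.2259 continue | (k=1,j=1): S=179.2361, (K−S)⁺=0.0000, hold=5.9000 ⇒ V=5.9000 continue  boundary S*=-
step 0: (k=0,j=0): S=158.1100, (K−S)⁺=0.0000, hold=11.2741 ⇒ V=11.2741 continue  boundary S*=-

price = 11.2741
boundary = - - - - - 84.4556 95.7403 84.4556 95.7403
tree:
11.2741
16.2259 5.9000
22.7383 9.1645 2.3503
30.8930 13.9070 4.0102 0.5425
40.4991 20.5082 6.7380 1.0399 0.0000
50.9944 29.1834 11.0965 1.9935 0.0000 0.0000
60.9490 39.7097 17.7830 3.8213 0.0000 0.0000 0.0000
69.7302 50.9944 27.4020 7.3252 0.0000 0.0000 0.0000 0.0000
77.4764 60.9490 39.7097 14.0419 0.0000 0.0000 0.0000 0.0000 0.0000
84.3096 69.7302 50.9944 26.9172 0.0000 0.0000 0.0000 0.0000 0.0000 0.0000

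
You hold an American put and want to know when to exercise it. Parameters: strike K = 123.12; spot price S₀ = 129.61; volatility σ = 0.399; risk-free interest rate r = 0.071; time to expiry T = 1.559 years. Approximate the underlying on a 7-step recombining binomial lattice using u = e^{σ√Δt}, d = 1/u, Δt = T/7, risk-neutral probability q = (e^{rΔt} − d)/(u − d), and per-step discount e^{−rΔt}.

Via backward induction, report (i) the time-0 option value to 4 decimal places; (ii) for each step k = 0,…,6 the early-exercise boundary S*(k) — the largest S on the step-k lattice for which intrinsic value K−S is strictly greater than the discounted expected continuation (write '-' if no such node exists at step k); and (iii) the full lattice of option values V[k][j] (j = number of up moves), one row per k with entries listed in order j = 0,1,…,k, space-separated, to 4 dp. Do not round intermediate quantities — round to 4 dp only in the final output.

price = 17.0471
boundary = - - - 73.6729 61.0282 73.6729 88.9374
tree:
17.0471
25.1225 9.3618
35.8851 14.9572 3.9578
49.4471 23.2118 7.0219 0.9608
62.0918 34.7109 12.2340 1.9335 0.0000
72.5662 49.4471 20.8026 3.8908 0.0000 0.0000
81.2429 62.0918 34.1826 7.8295 0.0000 0.0000 0.0000
88.4304 72.5662 49.4471 15.7553 0.0000 0.0000 0.0000 0.0000

params: Δt=0.22271 u=1.20719 d=0.82837 q=0.49514 e^(-rΔt)=0.98431
t_7 payoffs: 88.4304 72.5662 49.4471 15.7553 0.0000 0.0000 0.0000 0.0000
t_6: node(6,0) S=41.8771 payoff=81.2429 vs cont=79.3114 → 81.2429 [stop]  node(6,1) S=61.0282 payoff=62.0918 vs cont=60.1603 → 62.0918 [stop]  node(6,2) S=88.9374 payoff=34.1826 vs cont=32.2510 → 34.1826 [stop]  node(6,3) S=129.6100 payoff=0.0000 vs cont=7.8295 → 7.8295 [wait]  node(6,4) S=188.8829 payoff=0.0000 vs cont=0.0000 → 0.0000 [wait]  node(6,5) S=275.2622 payoff=0.0000 vs cont=0.0000 → 0.0000 [wait]  node(6,6) S=401.1443 payoff=0.0000 vs cont=0.0000 → 0.0000 [wait]  ⇒ S*(6)=88.9374
t_5: node(5,0) S=50.5538 payoff=72.5662 vs cont=70.6347 → 72.5662 [stop]  node(5,1) S=73.6729 payoff=49.4471 vs cont=47.5156 → 49.4471 [stop]  node(5,2) S=107.3647 payoff=15.7553 vs cont=20.8026 → 20.8026 [wait]  node(5,3) S=156.4644 payoff=0.0000 vs cont=3.8908 → 3.8908 [wait]  node(5,4) S=228.0182 payoff=0.0000 vs cont=0.0000 → 0.0000 [wait]  node(5,5) S=332.2948 payoff=0.0000 vs cont=0.0000 → 0.0000 [wait]  ⇒ S*(5)=73.6729
t_4: node(4,0) S=61.0282 payoff=62.0918 vs cont=60.1603 → 62.0918 [stop]  node(4,1) S=88.9374 payoff=34.1826 vs cont=34.7109 → 34.7109 [wait]  node(4,2) S=129.6100 payoff=0.0000 vs cont=12.2340 → 12.2340 [wait]  node(4,3) S=188.8829 payoff=0.0000 vs cont=1.9335 → 1.9335 [wait]  node(4,4) S=275.2622 payoff=0.0000 vs cont=0.0000 → 0.0000 [wait]  ⇒ S*(4)=61.0282
t_3: node(3,0) S=73.6729 payoff=49.4471 vs cont=47.7731 → 49.4471 [stop]  node(3,1) S=107.3647 payoff=15.7553 vs cont=23.2118 → 23.2118 [wait]  node(3,2) S=156.4644 payoff=0.0000 vs cont=7.0219 → 7.0219 [wait]  node(3,3) S=228.0182 payoff=0.0000 vs cont=0.9608 → 0.9608 [wait]  ⇒ S*(3)=73.6729
t_2: node(2,0) S=88.9374 payoff=34.1826 vs cont=35.8851 → 35.8851 [wait]  node(2,1) S=129.6100 payoff=0.0000 vs cont=14.9572 → 14.9572 [wait]  node(2,2) S=188.8829 payoff=0.0000 vs cont=3.9578 → 3.9578 [wait]  ⇒ S*(2)=-
t_1: node(1,0) S=107.3647 payoff=15.7553 vs cont=25.1225 → 25.1225 [wait]  node(1,1) S=156.4644 payoff=0.0000 vs cont=9.3618 → 9.3618 [wait]  ⇒ S*(1)=-
t_0: node(0,0) S=129.6100 payoff=0.0000 vs cont=17.0471 → 17.0471 [wait]  ⇒ S*(0)=-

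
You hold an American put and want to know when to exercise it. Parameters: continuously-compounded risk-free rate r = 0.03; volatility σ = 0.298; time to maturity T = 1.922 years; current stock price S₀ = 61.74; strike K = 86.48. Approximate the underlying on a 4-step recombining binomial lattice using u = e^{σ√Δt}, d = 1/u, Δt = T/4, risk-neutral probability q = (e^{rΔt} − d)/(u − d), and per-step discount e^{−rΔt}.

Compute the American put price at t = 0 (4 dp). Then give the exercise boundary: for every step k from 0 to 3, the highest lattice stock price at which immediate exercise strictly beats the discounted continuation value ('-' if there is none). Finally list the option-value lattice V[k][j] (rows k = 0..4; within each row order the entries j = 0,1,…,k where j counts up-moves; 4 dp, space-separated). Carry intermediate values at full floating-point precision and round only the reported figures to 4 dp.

price = 25.9228
boundary = - 50.2175 61.7400 50.2175
tree:
25.9228
36.2625 15.6532
45.6345 24.7400 6.4140
53.2575 36.2625 12.5969 0.0000
59.4578 45.6345 24.7400 0.0000 0.0000

params: Δt=0.48050 u=1.22945 d=0.81337 q=0.48344 e^(-rΔt)=0.98569
t_4 payoffs: 59.4578 45.6345 24.7400 0.0000 0.0000
t_3: node(3,0) S=33.2225 payoff=53.2575 vs cont=52.0198 → 53.2575 [stop]  node(3,1) S=50.2175 payoff=36.2625 vs cont=35.0248 → 36.2625 [stop]  node(3,2) S=75.9063 payoff=10.5737 vs cont=12.5969 → 12.5969 [wait]  node(3,3) S=114.7362 payoff=0.0000 vs cont=0.0000 → 0.0000 [wait]  ⇒ S*(3)=50.2175
t_2: node(2,0) S=40.8455 payoff=45.6345 vs cont=44.3969 → 45.6345 [stop]  node(2,1) S=61.7400 payoff=24.7400 vs cont=24.4664 → 24.7400 [stop]  node(2,2) S=93.3231 payoff=0.0000 vs cont=6.4140 → 6.4140 [wait]  ⇒ S*(2)=61.7400
t_1: node(1,0) S=50.2175 payoff=36.2625 vs cont=35.0248 → 36.2625 [stop]  node(1,1) S=75.9063 payoff=10.5737 vs cont=15.6532 → 15.6532 [wait]  ⇒ S*(1)=50.2175
t_0: node(0,0) S=61.7400 payoff=24.7400 vs cont=25.9228 → 25.9228 [wait]  ⇒ S*(0)=-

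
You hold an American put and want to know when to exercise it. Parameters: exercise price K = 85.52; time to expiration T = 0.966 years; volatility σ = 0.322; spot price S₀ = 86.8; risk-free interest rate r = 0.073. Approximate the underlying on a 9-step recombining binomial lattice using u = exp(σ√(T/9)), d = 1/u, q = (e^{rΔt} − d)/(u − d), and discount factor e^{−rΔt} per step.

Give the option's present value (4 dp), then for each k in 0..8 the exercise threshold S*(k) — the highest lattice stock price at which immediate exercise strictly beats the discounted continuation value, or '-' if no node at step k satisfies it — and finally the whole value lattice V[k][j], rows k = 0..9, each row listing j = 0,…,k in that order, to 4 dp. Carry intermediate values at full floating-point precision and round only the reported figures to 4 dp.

price = 8.1220
boundary = - - - 63.2521 56.9193 63.2521 56.9193 63.2521 70.2894
tree:
8.1220
11.7125 4.8092
16.4103 7.3949 2.4077
22.2679 11.0546 4.0046 0.9157
28.6007 15.9907 6.4986 1.6784 0.1995
34.2994 22.2679 10.2268 3.0291 0.4111 0.0000
39.4275 28.6007 15.4777 5.3567 0.8471 0.0000 0.0000
44.0423 34.2994 22.2679 9.2146 1.7454 0.0000 0.0000 0.0000
48.1950 39.4275 28.6007 15.2306 3.5964 0.0000 0.0000 0.0000 0.0000
51.9319 44.0423 34.2994 22.2679 7.4103 0.0000 0.0000 0.0000 0.0000 0.0000

Δt=0.10733, u=1.11126, d=0.89988, q=0.51086, disc=e^(-rΔt)=0.99220
k=9 terminal: V=max(K-S,0) → 51.9319 44.0423 34.2994 22.2679 7.4103 0.0000 0.0000 0.0000 0.0000 0.0000
k=8: j=0 S=37.3250 intr=48.1950 cont=47.5275 V=48.1950[EX]; j=1 S=46.0925 intr=39.4275 cont=38.7601 V=39.4275[EX]; j=2 S=56.9193 intr=28.6007 cont=27.9332 V=28.6007[EX]; j=3 S=70.2894 intr=15.2306 cont=14.5632 V=15.2306[EX]; j=4 S=86.8000 intr=0.0000 cont=3.5964 V=3.5964[hold]; j=5 S=107.1889 intr=0.0000 cont=0.0000 V=0.0000[hold]; j=6 S=132.3670 intr=0.0000 cont=0.0000 V=0.0000[hold]; j=7 S=163.4593 intr=0.0000 cont=0.0000 V=0.0000[hold]; j=8 S=201.8550 intr=0.0000 cont=0.0000 V=0.0000[hold]  S*(8)=70.2894
k=7: j=0 S=41.4777 intr=44.0423 cont=43.3748 V=44.0423[EX]; j=1 S=51.2206 intr=34.2994 cont=33.6319 V=34.2994[EX]; j=2 S=63.2521 intr=22.2679 cont=21.6005 V=22.2679[EX]; j=3 S=78.1097 intr=7.4103 cont=9.2146 V=9.2146[hold]; j=4 S=96.4572 intr=0.0000 cont=1.7454 V=1.7454[hold]; j=5 S=119.1145 intr=0.0000 cont=0.0000 V=0.0000[hold]; j=6 S=147.0939 intr=0.0000 cont=0.0000 V=0.0000[hold]; j=7 S=181.6455 intr=0.0000 cont=0.0000 V=0.0000[hold]  S*(7)=63.2521
k=6: j=0 S=46.0925 intr=39.4275 cont=38.7601 V=39.4275[EX]; j=1 S=56.9193 intr=28.6007 cont=27.9332 V=28.6007[EX]; j=2 S=70.2894 intr=15.2306 cont=15.4777 V=15.4777[hold]; j=3 S=86.8000 intr=0.0000 cont=5.3567 V=5.3567[hold]; j=4 S=107.1889 intr=0.0000 cont=0.8471 V=0.8471[hold]; j=5 S=132.3670 intr=0.0000 cont=0.0000 V=0.0000[hold]; j=6 S=163.4593 intr=0.0000 cont=0.0000 V=0.0000[hold]  S*(6)=56.9193
k=5: j=0 S=51.2206 intr=34.2994 cont=33.6319 V=34.2994[EX]; j=1 S=63.2521 intr=22.2679 cont=21.7257 V=22.2679[EX]; j=2 S=78.1097 intr=7.4103 cont=10.2268 V=10.2268[hold]; j=3 S=96.4572 intr=0.0000 cont=3.0291 V=3.0291[hold]; j=4 S=119.1145 intr=0.0000 cont=0.4111 V=0.4111[hold]; j=5 S=147.0939 intr=0.0000 cont=0.0000 V=0.0000[hold]  S*(5)=63.2521
k=4: j=0 S=56.9193 intr=28.6007 cont=27.9332 V=28.6007[EX]; j=1 S=70.2894 intr=15.2306 cont=15.9907 V=15.9907[hold]; j=2 S=86.8000 intr=0.0000 cont=6.4986 V=6.4986[hold]; j=3 S=107.1889 intr=0.0000 cont=1.6784 V=1.6784[hold]; j=4 S=132.3670 intr=0.0000 cont=0.1995 V=0.1995[hold]  S*(4)=56.9193
k=3: j=0 S=63.2521 intr=22.2679 cont=21.9858 V=22.2679[EX]; j=1 S=78.1097 intr=7.4103 cont=11.0546 V=11.0546[hold]; j=2 S=96.4572 intr=0.0000 cont=4.0046 V=4.0046[hold]; j=3 S=119.1145 intr=0.0000 cont=0.9157 V=0.9157[hold]  S*(3)=63.2521
k=2: j=0 S=70.2894 intr=15.2306 cont=16.4103 V=16.4103[hold]; j=1 S=86.8000 intr=0.0000 cont=7.3949 V=7.3949[hold]; j=2 S=107.1889 intr=0.0000 cont=2.4077 V=2.4077[hold]  S*(2)=-
k=1: j=0 S=78.1097 intr=7.4103 cont=11.7125 V=11.7125[hold]; j=1 S=96.4572 intr=0.0000 cont=4.8092 V=4.8092[hold]  S*(1)=-
k=0: j=0 S=86.8000 intr=0.0000 cont=8.1220 V=8.1220[hold]  S*(0)=-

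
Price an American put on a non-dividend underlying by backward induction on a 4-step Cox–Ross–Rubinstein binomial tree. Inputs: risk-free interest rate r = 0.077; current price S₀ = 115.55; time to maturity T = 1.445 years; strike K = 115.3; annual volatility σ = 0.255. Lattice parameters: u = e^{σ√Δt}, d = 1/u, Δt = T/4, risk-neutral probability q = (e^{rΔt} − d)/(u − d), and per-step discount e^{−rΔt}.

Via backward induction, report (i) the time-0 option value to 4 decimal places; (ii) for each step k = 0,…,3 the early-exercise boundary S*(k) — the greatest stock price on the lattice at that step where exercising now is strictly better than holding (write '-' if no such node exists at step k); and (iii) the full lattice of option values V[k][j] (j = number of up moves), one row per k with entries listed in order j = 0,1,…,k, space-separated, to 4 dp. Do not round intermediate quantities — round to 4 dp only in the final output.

params: Δt=0.36125 u=1.16563 d=0.85790 q=0.55342 e^(-rΔt)=0.97257
t_4 payoffs: 52.7077 30.2557 0.0000 0.0000 0.0000
t_3: node(3,0) S=72.9597 payoff=42.3403 vs cont=39.1773 → 42.3403 [stop]  node(3,1) S=99.1306 payoff=16.1694 vs cont=13.1410 → 16.1694 [stop]  node(3,2) S=134.6890 payoff=0.0000 vs cont=0.0000 → 0.0000 [wait]  node(3,3) S=183.0024 payoff=0.0000 vs cont=0.0000 → 0.0000 [wait]  ⇒ S*(3)=99.1306
t_2: node(2,0) S=85.0443 payoff=30.2557 vs cont=27.0927 → 30.2557 [stop]  node(2,1) S=115.5500 payoff=0.0000 vs cont=7.0229 → 7.0229 [wait]  node(2,2) S=156.9982 payoff=0.0000 vs cont=0.0000 → 0.0000 [wait]  ⇒ S*(2)=85.0443
t_1: node(1,0) S=99.1306 payoff=16.1694 vs cont=16.9209 → 16.9209 [wait]  node(1,1) S=134.6890 payoff=0.0000 vs cont=3.0502 → 3.0502 [wait]  ⇒ S*(1)=-
t_0: node(0,0) S=115.5500 payoff=0.0000 vs cont=8.9910 → 8.9910 [wait]  ⇒ S*(0)=-

price = 8.9910
boundary = - - 85.0443 99.1306
tree:
8.9910
16.9209 3.0502
30.2557 7.0229 0.0000
42.3403 16.1694 0.0000 0.0000
52.7077 30.2557 0.0000 0.0000 0.0000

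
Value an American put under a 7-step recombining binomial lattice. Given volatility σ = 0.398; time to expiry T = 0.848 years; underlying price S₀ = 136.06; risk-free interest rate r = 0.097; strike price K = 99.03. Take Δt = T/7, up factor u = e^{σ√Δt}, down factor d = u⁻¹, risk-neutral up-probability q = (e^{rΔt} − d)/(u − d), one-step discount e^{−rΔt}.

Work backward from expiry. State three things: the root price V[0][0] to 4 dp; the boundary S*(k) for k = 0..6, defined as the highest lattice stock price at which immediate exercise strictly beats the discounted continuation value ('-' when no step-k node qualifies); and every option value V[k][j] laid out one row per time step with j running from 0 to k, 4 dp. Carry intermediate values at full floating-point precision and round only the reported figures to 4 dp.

Δt=0.12114  u=1.14858  d=0.87064  q=0.50795  discount=0.98832
step 7 (expiry): payoffs max(K−S,0) = 47.4356 30.9649 9.2361 0.0000 0.0000 0.0000 0.0000 0.0000
step 6: (k=6,j=0): S=59.2602, (K−S)⁺=39.7698, hold=38.6129 ⇒ V=39.7698 exercise | (k=6,j=1): S=78.1782, (K−S)⁺=20.8518, hold=19.6949 ⇒ V=20.8518 exercise | (k=6,j=2): S=103.1355, (K−S)⁺=0.0000, hold=4.4915 ⇒ V=4.4915 continue | (k=6,j=3): S=136.0600, (K−S)⁺=0.0000, hold=0.0000 ⇒ V=0.0000 continue | (k=6,j=4): S=179.4952, (K−S)⁺=0.0000, hold=0.0000 ⇒ V=0.0000 continue | (k=6,j=5): S=236.7964, (K−S)⁺=0.0000, hold=0.0000 ⇒ V=0.0000 continue | (k=6,j=6): S=312.3903, (K−S)⁺=0.0000, hold=0.0000 ⇒ V=0.0000 continue  boundary S*=78.1782
step 5: (k=5,j=0): S=68.0651, (K−S)⁺=30.9649, hold=29.8080 ⇒ V=30.9649 exercise | (k=5,j=1): S=89.7939, (K−S)⁺=9.2361, hold=12.3950 ⇒ V=12.3950 continue | (k=5,j=2): S=118.4593, (K−S)⁺=0.0000, hold=2.1842 ⇒ V=2.1842 continue | (k=5,j=3): S=156.2758, (K−S)⁺=0.0000, hold=0.0000 ⇒ V=0.0000 continue | (k=5,j=4): S=206.1645, (K−S)⁺=0.0000, hold=0.0000 ⇒ V=0.0000 continue | (k=5,j=5): S=271.9796, (K−S)⁺=0.0000, hold=0.0000 ⇒ V=0.0000 continue  boundary S*=68.0651
step 4: (k=4,j=0): S=78.1782, (K−S)⁺=20.8518, hold=21.2808 ⇒ V=21.2808 continue | (k=4,j=1): S=103.1355, (K−S)⁺=0.0000, hold=7.1242 ⇒ V=7.1242 continue | (k=4,j=2): S=136.0600, (K−S)⁺=0.0000, hold=1.0622 ⇒ V=1.0622 continue | (k=4,j=3): S=179.4952, (K−S)⁺=0.0000, hold=0.0000 ⇒ V=0.0000 continue | (k=4,j=4): S=236.7964, (K−S)⁺=0.0000, hold=0.0000 ⇒ V=0.0000 continue  boundary S*=-
step 3: (k=3,j=0): S=89.7939, (K−S)⁺=9.2361, hold=13.9253 ⇒ V=13.9253 continue | (k=3,j=1): S=118.4593, (K−S)⁺=0.0000, hold=3.9978 ⇒ V=3.9978 continue | (k=3,j=2): S=156.2758, (K−S)⁺=0.0000, hold=0.5165 ⇒ V=0.5165 continue | (k=3,j=3): S=206.1645, (K−S)⁺=0.0000, hold=0.0000 ⇒ V=0.0000 continue  boundary S*=-
step 2: (k=2,j=0): S=103.1355, (K−S)⁺=0.0000, hold=8.7788 ⇒ V=8.7788 continue | (k=2,j=1): S=136.0600, (K−S)⁺=0.0000, hold=2.2034 ⇒ V=2.2034 continue | (k=2,j=2): S=179.4952, (K−S)⁺=0.0000, hold=0.2512 ⇒ V=0.2512 continue  boundary S*=-
step 1: (k=1,j=0): S=118.4593, (K−S)⁺=0.0000, hold=5.3753 ⇒ V=5.3753 continue | (k=1,j=1): S=156.2758, (K−S)⁺=0.0000, hold=1.1976 ⇒ V=1.1976 continue  boundary S*=-
step 0: (k=0,j=0): S=136.0600, (K−S)⁺=0.0000, hold=3.2152 ⇒ V=3.2152 continue  boundary S*=-

price = 3.2152
boundary = - - - - - 68.0651 78.1782
tree:
3.2152
5.3753 1.1976
8.7788 2.2034 0.2512
13.9253 3.9978 0.5165 0.0000
21.2808 7.1242 1.0622 0.0000 0.0000
30.9649 12.3950 2.1842 0.0000 0.0000 0.0000
39.7698 20.8518 4.4915 0.0000 0.0000 0.0000 0.0000
47.4356 30.9649 9.2361 0.0000 0.0000 0.0000 0.0000 0.0000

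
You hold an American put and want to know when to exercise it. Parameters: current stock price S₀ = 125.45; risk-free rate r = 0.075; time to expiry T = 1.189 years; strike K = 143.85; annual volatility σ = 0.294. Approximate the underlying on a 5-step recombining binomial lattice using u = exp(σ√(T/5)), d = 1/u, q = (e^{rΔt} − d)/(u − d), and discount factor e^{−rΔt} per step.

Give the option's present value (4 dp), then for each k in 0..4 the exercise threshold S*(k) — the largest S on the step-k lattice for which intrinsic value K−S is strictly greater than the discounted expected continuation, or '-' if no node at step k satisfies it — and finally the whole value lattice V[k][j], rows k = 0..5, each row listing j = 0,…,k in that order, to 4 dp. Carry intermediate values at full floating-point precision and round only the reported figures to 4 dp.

price = 22.4036
boundary = - 108.6943 94.1765 108.6943 125.4500
tree:
22.4036
35.1557 11.7125
49.6735 20.7690 3.9764
62.2522 35.1557 8.5536 0.0000
73.1508 49.6735 18.4000 0.0000 0.0000
82.5938 62.2522 35.1557 0.0000 0.0000 0.0000

params: Δt=0.23780 u=1.15415 d=0.86643 q=0.52676 e^(-rΔt)=0.98232
t_5 payoffs: 82.5938 62.2522 35.1557 0.0000 0.0000 0.0000
t_4: node(4,0) S=70.6992 payoff=73.1508 vs cont=70.6080 → 73.1508 [stop]  node(4,1) S=94.1765 payoff=49.6735 vs cont=47.1307 → 49.6735 [stop]  node(4,2) S=125.4500 payoff=18.4000 vs cont=16.3429 → 18.4000 [stop]  node(4,3) S=167.1086 payoff=0.0000 vs cont=0.0000 → 0.0000 [wait]  node(4,4) S=222.6009 payoff=0.0000 vs cont=0.0000 → 0.0000 [wait]  ⇒ S*(4)=125.4500
t_3: node(3,0) S=81.5978 payoff=62.2522 vs cont=59.7094 → 62.2522 [stop]  node(3,1) S=108.6943 payoff=35.1557 vs cont=32.6129 → 35.1557 [stop]  node(3,2) S=144.7887 payoff=0.0000 vs cont=8.5536 → 8.5536 [wait]  node(3,3) S=192.8692 payoff=0.0000 vs cont=0.0000 → 0.0000 [wait]  ⇒ S*(3)=108.6943
t_2: node(2,0) S=94.1765 payoff=49.6735 vs cont=47.1307 → 49.6735 [stop]  node(2,1) S=125.4500 payoff=18.4000 vs cont=20.7690 → 20.7690 [wait]  node(2,2) S=167.1086 payoff=0.0000 vs cont=3.9764 → 3.9764 [wait]  ⇒ S*(2)=94.1765
t_1: node(1,0) S=108.6943 payoff=35.1557 vs cont=33.8388 → 35.1557 [stop]  node(1,1) S=144.7887 payoff=0.0000 vs cont=11.7125 → 11.7125 [wait]  ⇒ S*(1)=108.6943
t_0: node(0,0) S=125.4500 payoff=18.4000 vs cont=22.4036 → 22.4036 [wait]  ⇒ S*(0)=-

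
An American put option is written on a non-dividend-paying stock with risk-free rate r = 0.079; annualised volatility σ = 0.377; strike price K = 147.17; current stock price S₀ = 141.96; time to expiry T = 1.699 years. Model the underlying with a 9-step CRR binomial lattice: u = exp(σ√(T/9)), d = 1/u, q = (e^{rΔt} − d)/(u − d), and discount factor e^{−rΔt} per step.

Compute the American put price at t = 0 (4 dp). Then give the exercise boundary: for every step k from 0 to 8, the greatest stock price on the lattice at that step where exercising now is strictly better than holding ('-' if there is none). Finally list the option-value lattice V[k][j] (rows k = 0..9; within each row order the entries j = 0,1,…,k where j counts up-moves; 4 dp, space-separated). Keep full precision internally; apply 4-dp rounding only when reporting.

params: Δt=0.18878 u=1.17798 d=0.84891 q=0.50480 e^(-rΔt)=0.98520
t_9 payoffs: 114.6669 102.0675 84.5841 60.3235 26.6586 0.0000 0.0000 0.0000 0.0000 0.0000
t_8: node(8,0) S=38.2880 payoff=108.8820 vs cont=106.7035 → 108.8820 [stop]  node(8,1) S=53.1298 payoff=94.0402 vs cont=91.8616 → 94.0402 [stop]  node(8,2) S=73.7249 payoff=73.4451 vs cont=71.2665 → 73.4451 [stop]  node(8,3) S=102.3034 payoff=44.8666 vs cont=42.6880 → 44.8666 [stop]  node(8,4) S=141.9600 payoff=5.2100 vs cont=13.0059 → 13.0059 [wait]  node(8,5) S=196.9889 payoff=0.0000 vs cont=0.0000 → 0.0000 [wait]  node(8,6) S=273.3491 payoff=0.0000 vs cont=0.0000 → 0.0000 [wait]  node(8,7) S=379.3093 payoff=0.0000 vs cont=0.0000 → 0.0000 [wait]  node(8,8) S=526.3435 payoff=0.0000 vs cont=0.0000 → 0.0000 [wait]  ⇒ S*(8)=102.3034
t_7: node(7,0) S=45.1025 payoff=102.0675 vs cont=99.8890 → 102.0675 [stop]  node(7,1) S=62.5859 payoff=84.5841 vs cont=82.4056 → 84.5841 [stop]  node(7,2) S=86.8465 payoff=60.3235 vs cont=58.1450 → 60.3235 [stop]  node(7,3) S=120.5114 payoff=26.6586 vs cont=28.3572 → 28.3572 [wait]  node(7,4) S=167.2260 payoff=0.0000 vs cont=6.3452 → 6.3452 [wait]  node(7,5) S=232.0490 payoff=0.0000 vs cont=0.0000 → 0.0000 [wait]  node(7,6) S=321.9998 payoff=0.0000 vs cont=0.0000 → 0.0000 [wait]  node(7,7) S=446.8187 payoff=0.0000 vs cont=0.0000 → 0.0000 [wait]  ⇒ S*(7)=86.8465
t_6: node(6,0) S=53.1298 payoff=94.0402 vs cont=91.8616 → 94.0402 [stop]  node(6,1) S=73.7249 payoff=73.4451 vs cont=71.2665 → 73.4451 [stop]  node(6,2) S=102.3034 payoff=44.8666 vs cont=43.5328 → 44.8666 [stop]  node(6,3) S=141.9600 payoff=5.2100 vs cont=16.9902 → 16.9902 [wait]  node(6,4) S=196.9889 payoff=0.0000 vs cont=3.0956 → 3.0956 [wait]  node(6,5) S=273.3491 payoff=0.0000 vs cont=0.0000 → 0.0000 [wait]  node(6,6) S=379.3093 payoff=0.0000 vs cont=0.0000 → 0.0000 [wait]  ⇒ S*(6)=102.3034
t_5: node(5,0) S=62.5859 payoff=84.5841 vs cont=82.4056 → 84.5841 [stop]  node(5,1) S=86.8465 payoff=60.3235 vs cont=58.1450 → 60.3235 [stop]  node(5,2) S=120.5114 payoff=26.6586 vs cont=30.3387 → 30.3387 [wait]  node(5,3) S=167.2260 payoff=0.0000 vs cont=9.8285 → 9.8285 [wait]  node(5,4) S=232.0490 payoff=0.0000 vs cont=1.5103 → 1.5103 [wait]  node(5,5) S=321.9998 payoff=0.0000 vs cont=0.0000 → 0.0000 [wait]  ⇒ S*(5)=86.8465
t_4: node(4,0) S=73.7249 payoff=73.4451 vs cont=71.2665 → 73.4451 [stop]  node(4,1) S=102.3034 payoff=44.8666 vs cont=44.5183 → 44.8666 [stop]  node(4,2) S=141.9600 payoff=5.2100 vs cont=19.6893 → 19.6893 [wait]  node(4,3) S=196.9889 payoff=0.0000 vs cont=5.5461 → 5.5461 [wait]  node(4,4) S=273.3491 payoff=0.0000 vs cont=0.7368 → 0.7368 [wait]  ⇒ S*(4)=102.3034
t_3: node(3,0) S=86.8465 payoff=60.3235 vs cont=58.1450 → 60.3235 [stop]  node(3,1) S=120.5114 payoff=26.6586 vs cont=31.6811 → 31.6811 [wait]  node(3,2) S=167.2260 payoff=0.0000 vs cont=12.3641 → 12.3641 [wait]  node(3,3) S=232.0490 payoff=0.0000 vs cont=3.0722 → 3.0722 [wait]  ⇒ S*(3)=86.8465
t_2: node(2,0) S=102.3034 payoff=44.8666 vs cont=45.1859 → 45.1859 [wait]  node(2,1) S=141.9600 payoff=5.2100 vs cont=21.6052 → 21.6052 [wait]  node(2,2) S=196.9889 payoff=0.0000 vs cont=7.5599 → 7.5599 [wait]  ⇒ S*(2)=-
t_1: node(1,0) S=120.5114 payoff=26.6586 vs cont=32.7897 → 32.7897 [wait]  node(1,1) S=167.2260 payoff=0.0000 vs cont=14.3003 → 14.3003 [wait]  ⇒ S*(1)=-
t_0: node(0,0) S=141.9600 payoff=5.2100 vs cont=23.1090 → 23.1090 [wait]  ⇒ S*(0)=-

price = 23.1090
boundary = - - - 86.8465 102.3034 86.8465 102.3034 86.8465 102.3034
tree:
23.1090
32.7897 14.3003
45.1859 21.6052 7.5599
60.3235 31.6811 12.3641 3.0722
73.4451 44.8666 19.6893 5.5461 0.7368
84.5841 60.3235 30.3387 9.8285 1.5103 0.0000
94.0402 73.4451 44.8666 16.9902 3.0956 0.0000 0.0000
102.0675 84.5841 60.3235 28.3572 6.3452 0.0000 0.0000 0.0000
108.8820 94.0402 73.4451 44.8666 13.0059 0.0000 0.0000 0.0000 0.0000
114.6669 102.0675 84.5841 60.3235 26.6586 0.0000 0.0000 0.0000 0.0000 0.0000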